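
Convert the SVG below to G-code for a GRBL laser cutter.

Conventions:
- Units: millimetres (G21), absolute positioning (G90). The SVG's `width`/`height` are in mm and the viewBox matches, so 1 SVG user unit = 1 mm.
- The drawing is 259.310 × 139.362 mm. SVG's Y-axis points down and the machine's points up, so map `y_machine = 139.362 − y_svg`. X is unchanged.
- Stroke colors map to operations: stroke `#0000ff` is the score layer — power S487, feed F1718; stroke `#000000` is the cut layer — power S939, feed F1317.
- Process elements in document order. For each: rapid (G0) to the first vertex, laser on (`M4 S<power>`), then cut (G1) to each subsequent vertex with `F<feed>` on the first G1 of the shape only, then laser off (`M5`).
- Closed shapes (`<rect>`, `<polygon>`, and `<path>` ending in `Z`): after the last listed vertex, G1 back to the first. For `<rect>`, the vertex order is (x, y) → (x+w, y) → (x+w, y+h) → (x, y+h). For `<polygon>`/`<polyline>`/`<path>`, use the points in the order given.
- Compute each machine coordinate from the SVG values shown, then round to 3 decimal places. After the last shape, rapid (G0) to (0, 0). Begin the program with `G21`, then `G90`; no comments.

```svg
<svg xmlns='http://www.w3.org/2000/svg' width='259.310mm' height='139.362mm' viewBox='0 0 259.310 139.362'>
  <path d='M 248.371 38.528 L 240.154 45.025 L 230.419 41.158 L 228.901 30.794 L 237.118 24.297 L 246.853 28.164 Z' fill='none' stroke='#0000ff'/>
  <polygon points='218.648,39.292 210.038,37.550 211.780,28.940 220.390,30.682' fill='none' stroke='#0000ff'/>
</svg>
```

1 u = 1 mm; y_m = 139.362 − y.

[1] `<path>` regular polygon, #0000ff→score S487 F1718: (248.371,100.834) → (240.154,94.337) → (230.419,98.204) → (228.901,108.568) → (237.118,115.065) → (246.853,111.198) → (248.371,100.834) (closed)

[2] `<polygon>` regular polygon, #0000ff→score S487 F1718: (218.648,100.070) → (210.038,101.812) → (211.780,110.422) → (220.390,108.680) → (218.648,100.070) (closed)

G21
G90
G0 X248.371 Y100.834
M4 S487
G1 X240.154 Y94.337 F1718
G1 X230.419 Y98.204
G1 X228.901 Y108.568
G1 X237.118 Y115.065
G1 X246.853 Y111.198
G1 X248.371 Y100.834
M5
G0 X218.648 Y100.070
M4 S487
G1 X210.038 Y101.812 F1718
G1 X211.780 Y110.422
G1 X220.390 Y108.680
G1 X218.648 Y100.070
M5
G0 X0.000 Y0.000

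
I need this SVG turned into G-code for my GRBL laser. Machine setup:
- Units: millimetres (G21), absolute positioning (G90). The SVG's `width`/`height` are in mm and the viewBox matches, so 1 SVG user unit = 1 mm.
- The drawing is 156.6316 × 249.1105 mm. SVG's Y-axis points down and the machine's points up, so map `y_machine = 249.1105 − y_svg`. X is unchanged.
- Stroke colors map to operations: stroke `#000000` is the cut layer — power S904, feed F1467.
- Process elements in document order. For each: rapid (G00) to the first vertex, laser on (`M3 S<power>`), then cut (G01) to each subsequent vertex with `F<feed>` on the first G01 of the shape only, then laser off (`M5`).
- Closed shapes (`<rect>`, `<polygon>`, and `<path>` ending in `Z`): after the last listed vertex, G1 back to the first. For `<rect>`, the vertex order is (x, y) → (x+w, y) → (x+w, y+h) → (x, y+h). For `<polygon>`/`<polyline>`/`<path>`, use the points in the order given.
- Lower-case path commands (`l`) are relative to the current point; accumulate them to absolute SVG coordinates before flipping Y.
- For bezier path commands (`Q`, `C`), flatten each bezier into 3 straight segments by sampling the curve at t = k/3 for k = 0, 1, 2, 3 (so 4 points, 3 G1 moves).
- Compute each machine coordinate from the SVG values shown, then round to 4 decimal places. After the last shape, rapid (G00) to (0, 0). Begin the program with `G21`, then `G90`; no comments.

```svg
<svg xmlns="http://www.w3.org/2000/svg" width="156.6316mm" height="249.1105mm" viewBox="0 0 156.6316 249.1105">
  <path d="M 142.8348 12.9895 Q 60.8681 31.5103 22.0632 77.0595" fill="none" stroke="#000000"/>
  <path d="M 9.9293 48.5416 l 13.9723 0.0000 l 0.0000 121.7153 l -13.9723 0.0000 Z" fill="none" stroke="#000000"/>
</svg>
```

Since the viewBox matches the mm dimensions, user units are millimetres directly. The only transform is the Y-flip y_m = 249.1105 − y_svg.

Shape 1 is a quadratic bezier drawn with `<path>`. Its stroke #000000 means cut at S904, F1467. After flipping Y the toolpath is (142.8348,236.1210) → (92.9861,220.7706) → (52.7289,199.4140) → (22.0632,172.0510).

Shape 2 is a rectangle drawn with `<path>`. Its stroke #000000 means cut at S904, F1467. After flipping Y the toolpath is (9.9293,200.5689) → (23.9016,200.5689) → (23.9016,78.8536) → (9.9293,78.8536) → (9.9293,200.5689), returning to the start.

G21
G90
G00 X142.8348 Y236.1210
M3 S904
G01 X92.9861 Y220.7706 F1467
G01 X52.7289 Y199.4140
G01 X22.0632 Y172.0510
M5
G00 X9.9293 Y200.5689
M3 S904
G01 X23.9016 Y200.5689 F1467
G01 X23.9016 Y78.8536
G01 X9.9293 Y78.8536
G01 X9.9293 Y200.5689
M5
G00 X0.0000 Y0.0000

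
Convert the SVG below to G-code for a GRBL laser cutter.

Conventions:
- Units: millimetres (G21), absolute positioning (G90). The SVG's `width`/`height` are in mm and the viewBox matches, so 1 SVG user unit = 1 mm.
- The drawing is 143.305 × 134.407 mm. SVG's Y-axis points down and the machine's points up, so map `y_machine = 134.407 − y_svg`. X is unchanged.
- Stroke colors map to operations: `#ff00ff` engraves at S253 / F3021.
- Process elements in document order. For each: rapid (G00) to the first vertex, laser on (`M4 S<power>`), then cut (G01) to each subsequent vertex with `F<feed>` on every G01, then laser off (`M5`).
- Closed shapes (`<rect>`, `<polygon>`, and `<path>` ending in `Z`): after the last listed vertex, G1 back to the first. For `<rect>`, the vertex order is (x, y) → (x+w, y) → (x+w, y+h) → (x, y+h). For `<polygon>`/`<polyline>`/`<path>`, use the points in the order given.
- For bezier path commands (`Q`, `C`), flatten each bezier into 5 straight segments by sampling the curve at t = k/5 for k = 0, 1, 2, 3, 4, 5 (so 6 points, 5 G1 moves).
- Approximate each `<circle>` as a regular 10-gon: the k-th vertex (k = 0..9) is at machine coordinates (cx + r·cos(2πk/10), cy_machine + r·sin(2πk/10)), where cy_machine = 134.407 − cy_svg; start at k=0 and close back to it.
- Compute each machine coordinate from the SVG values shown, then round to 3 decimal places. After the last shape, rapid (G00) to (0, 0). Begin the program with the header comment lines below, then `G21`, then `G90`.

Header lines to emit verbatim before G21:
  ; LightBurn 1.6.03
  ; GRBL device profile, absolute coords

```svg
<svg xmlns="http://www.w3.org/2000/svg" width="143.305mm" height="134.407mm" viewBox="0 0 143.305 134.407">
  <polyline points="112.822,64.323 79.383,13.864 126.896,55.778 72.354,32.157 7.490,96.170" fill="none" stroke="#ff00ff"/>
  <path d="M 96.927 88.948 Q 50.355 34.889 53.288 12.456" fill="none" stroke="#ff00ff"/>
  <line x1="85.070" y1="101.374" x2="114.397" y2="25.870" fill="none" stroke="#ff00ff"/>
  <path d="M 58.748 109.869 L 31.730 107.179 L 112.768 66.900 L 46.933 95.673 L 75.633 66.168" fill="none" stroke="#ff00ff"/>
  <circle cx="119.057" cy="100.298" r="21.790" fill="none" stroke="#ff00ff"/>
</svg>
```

1 u = 1 mm; y_m = 134.407 − y.

[1] `<polyline>` open polyline, #ff00ff→engrave S253 F3021: (112.822,70.084) → (79.383,120.543) → (126.896,78.629) → (72.354,102.250) → (7.490,38.237)

[2] `<path>` quadratic bezier, #ff00ff→engrave S253 F3021: (96.927,45.459) → (80.278,65.818) → (67.590,83.646) → (58.862,98.944) → (54.095,111.713) → (53.288,121.951)

[3] `<line>` line segment, #ff00ff→engrave S253 F3021: (85.070,33.033) → (114.397,108.537)

[4] `<path>` open polyline, #ff00ff→engrave S253 F3021: (58.748,24.538) → (31.730,27.228) → (112.768,67.507) → (46.933,38.734) → (75.633,68.239)

[5] `<circle>` circle, #ff00ff→engrave S253 F3021: (140.847,34.109) → (136.685,46.917) → (125.790,54.833) → (112.324,54.833) → (101.429,46.917) → (97.267,34.109) → (101.429,21.301) → (112.324,13.385) → (125.790,13.385) → (136.685,21.301) → (140.847,34.109) (closed)

; LightBurn 1.6.03
; GRBL device profile, absolute coords
G21
G90
G00 X112.822 Y70.084
M4 S253
G01 X79.383 Y120.543 F3021
G01 X126.896 Y78.629 F3021
G01 X72.354 Y102.250 F3021
G01 X7.490 Y38.237 F3021
M5
G00 X96.927 Y45.459
M4 S253
G01 X80.278 Y65.818 F3021
G01 X67.590 Y83.646 F3021
G01 X58.862 Y98.944 F3021
G01 X54.095 Y111.713 F3021
G01 X53.288 Y121.951 F3021
M5
G00 X85.070 Y33.033
M4 S253
G01 X114.397 Y108.537 F3021
M5
G00 X58.748 Y24.538
M4 S253
G01 X31.730 Y27.228 F3021
G01 X112.768 Y67.507 F3021
G01 X46.933 Y38.734 F3021
G01 X75.633 Y68.239 F3021
M5
G00 X140.847 Y34.109
M4 S253
G01 X136.685 Y46.917 F3021
G01 X125.790 Y54.833 F3021
G01 X112.324 Y54.833 F3021
G01 X101.429 Y46.917 F3021
G01 X97.267 Y34.109 F3021
G01 X101.429 Y21.301 F3021
G01 X112.324 Y13.385 F3021
G01 X125.790 Y13.385 F3021
G01 X136.685 Y21.301 F3021
G01 X140.847 Y34.109 F3021
M5
G00 X0.000 Y0.000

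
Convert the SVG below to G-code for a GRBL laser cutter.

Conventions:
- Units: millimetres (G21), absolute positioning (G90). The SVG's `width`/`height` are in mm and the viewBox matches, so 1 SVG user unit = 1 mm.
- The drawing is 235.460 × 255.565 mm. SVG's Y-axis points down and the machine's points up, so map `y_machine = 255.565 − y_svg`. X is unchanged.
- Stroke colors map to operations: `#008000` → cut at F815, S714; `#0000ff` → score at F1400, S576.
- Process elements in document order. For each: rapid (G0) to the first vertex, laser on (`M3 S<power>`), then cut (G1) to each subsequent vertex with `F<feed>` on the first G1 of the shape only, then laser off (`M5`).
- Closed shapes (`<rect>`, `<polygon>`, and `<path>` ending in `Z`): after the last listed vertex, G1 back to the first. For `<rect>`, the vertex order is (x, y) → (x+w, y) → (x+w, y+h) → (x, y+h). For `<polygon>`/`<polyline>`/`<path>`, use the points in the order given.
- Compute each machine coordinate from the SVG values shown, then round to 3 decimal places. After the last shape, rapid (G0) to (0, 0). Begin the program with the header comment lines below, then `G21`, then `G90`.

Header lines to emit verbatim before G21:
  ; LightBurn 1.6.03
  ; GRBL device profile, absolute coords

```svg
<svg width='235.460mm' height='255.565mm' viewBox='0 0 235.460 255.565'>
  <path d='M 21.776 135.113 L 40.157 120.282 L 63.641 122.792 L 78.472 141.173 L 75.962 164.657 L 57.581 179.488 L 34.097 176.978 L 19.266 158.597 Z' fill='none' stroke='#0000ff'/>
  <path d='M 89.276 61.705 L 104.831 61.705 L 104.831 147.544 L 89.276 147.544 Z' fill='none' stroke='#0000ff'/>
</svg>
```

1 u = 1 mm; y_m = 255.565 − y.

[1] `<path>` regular polygon, #0000ff→score S576 F1400: (21.776,120.452) → (40.157,135.283) → (63.641,132.773) → (78.472,114.392) → (75.962,90.908) → (57.581,76.077) → (34.097,78.587) → (19.266,96.968) → (21.776,120.452) (closed)

[2] `<path>` rectangle, #0000ff→score S576 F1400: (89.276,193.860) → (104.831,193.860) → (104.831,108.021) → (89.276,108.021) → (89.276,193.860) (closed)

; LightBurn 1.6.03
; GRBL device profile, absolute coords
G21
G90
G0 X21.776 Y120.452
M3 S576
G1 X40.157 Y135.283 F1400
G1 X63.641 Y132.773
G1 X78.472 Y114.392
G1 X75.962 Y90.908
G1 X57.581 Y76.077
G1 X34.097 Y78.587
G1 X19.266 Y96.968
G1 X21.776 Y120.452
M5
G0 X89.276 Y193.860
M3 S576
G1 X104.831 Y193.860 F1400
G1 X104.831 Y108.021
G1 X89.276 Y108.021
G1 X89.276 Y193.860
M5
G0 X0.000 Y0.000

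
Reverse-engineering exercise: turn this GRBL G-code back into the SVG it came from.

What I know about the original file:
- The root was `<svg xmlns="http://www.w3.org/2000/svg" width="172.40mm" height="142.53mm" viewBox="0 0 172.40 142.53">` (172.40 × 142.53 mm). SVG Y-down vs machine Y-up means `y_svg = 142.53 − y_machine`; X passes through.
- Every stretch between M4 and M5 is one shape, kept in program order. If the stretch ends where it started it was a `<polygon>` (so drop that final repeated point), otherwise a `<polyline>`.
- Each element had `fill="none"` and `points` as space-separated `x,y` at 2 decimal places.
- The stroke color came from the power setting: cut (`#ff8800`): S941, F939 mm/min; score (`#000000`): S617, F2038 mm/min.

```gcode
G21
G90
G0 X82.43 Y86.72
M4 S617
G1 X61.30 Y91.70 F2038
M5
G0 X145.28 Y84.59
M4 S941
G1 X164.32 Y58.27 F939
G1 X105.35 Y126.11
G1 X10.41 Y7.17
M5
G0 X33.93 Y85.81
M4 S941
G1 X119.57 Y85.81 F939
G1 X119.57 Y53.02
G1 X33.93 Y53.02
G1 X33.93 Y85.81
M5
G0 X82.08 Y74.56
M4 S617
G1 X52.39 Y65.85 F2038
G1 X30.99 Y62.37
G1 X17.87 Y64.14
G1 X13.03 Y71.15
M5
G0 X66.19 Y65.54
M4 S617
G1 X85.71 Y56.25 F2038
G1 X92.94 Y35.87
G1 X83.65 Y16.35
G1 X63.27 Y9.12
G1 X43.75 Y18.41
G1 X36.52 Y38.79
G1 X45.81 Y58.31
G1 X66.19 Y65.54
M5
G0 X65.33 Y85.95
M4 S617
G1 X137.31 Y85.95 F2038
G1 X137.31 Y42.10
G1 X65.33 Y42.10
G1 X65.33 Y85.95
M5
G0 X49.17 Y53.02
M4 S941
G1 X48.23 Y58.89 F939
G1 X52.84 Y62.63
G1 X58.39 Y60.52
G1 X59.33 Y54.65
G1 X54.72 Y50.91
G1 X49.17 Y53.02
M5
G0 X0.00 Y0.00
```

<svg xmlns="http://www.w3.org/2000/svg" width="172.40mm" height="142.53mm" viewBox="0 0 172.40 142.53">
  <polyline points="82.43,55.81 61.30,50.83" fill="none" stroke="#000000"/>
  <polyline points="145.28,57.94 164.32,84.26 105.35,16.42 10.41,135.36" fill="none" stroke="#ff8800"/>
  <polygon points="33.93,56.72 119.57,56.72 119.57,89.51 33.93,89.51" fill="none" stroke="#ff8800"/>
  <polyline points="82.08,67.97 52.39,76.68 30.99,80.16 17.87,78.39 13.03,71.38" fill="none" stroke="#000000"/>
  <polygon points="66.19,76.99 85.71,86.28 92.94,106.66 83.65,126.18 63.27,133.41 43.75,124.12 36.52,103.74 45.81,84.22" fill="none" stroke="#000000"/>
  <polygon points="65.33,56.58 137.31,56.58 137.31,100.43 65.33,100.43" fill="none" stroke="#000000"/>
  <polygon points="49.17,89.51 48.23,83.64 52.84,79.90 58.39,82.01 59.33,87.88 54.72,91.62" fill="none" stroke="#ff8800"/>
</svg>

y_svg = 142.53 − y_m.

[1] S617→`#000000` (score); open run; points: 82.43,55.81 61.30,50.83

[2] S941→`#ff8800` (cut); open run; points: 145.28,57.94 164.32,84.26 105.35,16.42 10.41,135.36

[3] S941→`#ff8800` (cut); closed run; points: 33.93,56.72 119.57,56.72 119.57,89.51 33.93,89.51

[4] S617→`#000000` (score); open run; points: 82.08,67.97 52.39,76.68 30.99,80.16 17.87,78.39 13.03,71.38

[5] S617→`#000000` (score); closed run; points: 66.19,76.99 85.71,86.28 92.94,106.66 83.65,126.18 63.27,133.41 43.75,124.12 36.52,103.74 45.81,84.22

[6] S617→`#000000` (score); closed run; points: 65.33,56.58 137.31,56.58 137.31,100.43 65.33,100.43

[7] S941→`#ff8800` (cut); closed run; points: 49.17,89.51 48.23,83.64 52.84,79.90 58.39,82.01 59.33,87.88 54.72,91.62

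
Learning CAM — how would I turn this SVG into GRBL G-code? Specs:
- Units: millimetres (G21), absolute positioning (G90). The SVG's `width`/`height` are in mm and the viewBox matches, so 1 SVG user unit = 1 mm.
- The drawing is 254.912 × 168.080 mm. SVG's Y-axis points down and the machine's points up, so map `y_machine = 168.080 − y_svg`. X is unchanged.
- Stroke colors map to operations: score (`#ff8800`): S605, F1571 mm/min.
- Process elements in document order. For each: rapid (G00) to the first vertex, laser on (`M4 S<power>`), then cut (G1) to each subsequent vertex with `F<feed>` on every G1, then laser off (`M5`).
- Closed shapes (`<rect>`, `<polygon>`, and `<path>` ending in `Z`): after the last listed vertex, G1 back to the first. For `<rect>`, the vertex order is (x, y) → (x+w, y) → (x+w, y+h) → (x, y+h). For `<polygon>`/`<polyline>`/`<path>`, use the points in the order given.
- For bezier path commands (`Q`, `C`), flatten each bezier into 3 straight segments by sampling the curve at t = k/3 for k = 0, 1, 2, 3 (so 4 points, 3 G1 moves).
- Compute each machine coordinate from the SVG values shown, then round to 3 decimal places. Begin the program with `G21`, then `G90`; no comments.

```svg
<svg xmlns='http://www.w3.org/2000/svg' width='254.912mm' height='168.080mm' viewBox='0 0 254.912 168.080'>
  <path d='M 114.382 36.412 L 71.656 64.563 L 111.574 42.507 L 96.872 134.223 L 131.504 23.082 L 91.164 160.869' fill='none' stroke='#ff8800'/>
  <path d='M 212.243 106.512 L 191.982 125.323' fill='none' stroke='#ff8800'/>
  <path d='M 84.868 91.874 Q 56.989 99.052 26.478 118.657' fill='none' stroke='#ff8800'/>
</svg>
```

G21
G90
G00 X114.382 Y131.668
M4 S605
G1 X71.656 Y103.517 F1571
G1 X111.574 Y125.573 F1571
G1 X96.872 Y33.857 F1571
G1 X131.504 Y144.998 F1571
G1 X91.164 Y7.211 F1571
M5
G00 X212.243 Y61.568
M4 S605
G1 X191.982 Y42.757 F1571
M5
G00 X84.868 Y76.206
M4 S605
G1 X65.990 Y70.040 F1571
G1 X46.526 Y61.112 F1571
G1 X26.478 Y49.423 F1571
M5

1 u = 1 mm; y_m = 168.080 − y.

[1] `<path>` open polyline, #ff8800→score S605 F1571: (114.382,131.668) → (71.656,103.517) → (111.574,125.573) → (96.872,33.857) → (131.504,144.998) → (91.164,7.211)

[2] `<path>` line segment, #ff8800→score S605 F1571: (212.243,61.568) → (191.982,42.757)

[3] `<path>` quadratic bezier, #ff8800→score S605 F1571: (84.868,76.206) → (65.990,70.040) → (46.526,61.112) → (26.478,49.423)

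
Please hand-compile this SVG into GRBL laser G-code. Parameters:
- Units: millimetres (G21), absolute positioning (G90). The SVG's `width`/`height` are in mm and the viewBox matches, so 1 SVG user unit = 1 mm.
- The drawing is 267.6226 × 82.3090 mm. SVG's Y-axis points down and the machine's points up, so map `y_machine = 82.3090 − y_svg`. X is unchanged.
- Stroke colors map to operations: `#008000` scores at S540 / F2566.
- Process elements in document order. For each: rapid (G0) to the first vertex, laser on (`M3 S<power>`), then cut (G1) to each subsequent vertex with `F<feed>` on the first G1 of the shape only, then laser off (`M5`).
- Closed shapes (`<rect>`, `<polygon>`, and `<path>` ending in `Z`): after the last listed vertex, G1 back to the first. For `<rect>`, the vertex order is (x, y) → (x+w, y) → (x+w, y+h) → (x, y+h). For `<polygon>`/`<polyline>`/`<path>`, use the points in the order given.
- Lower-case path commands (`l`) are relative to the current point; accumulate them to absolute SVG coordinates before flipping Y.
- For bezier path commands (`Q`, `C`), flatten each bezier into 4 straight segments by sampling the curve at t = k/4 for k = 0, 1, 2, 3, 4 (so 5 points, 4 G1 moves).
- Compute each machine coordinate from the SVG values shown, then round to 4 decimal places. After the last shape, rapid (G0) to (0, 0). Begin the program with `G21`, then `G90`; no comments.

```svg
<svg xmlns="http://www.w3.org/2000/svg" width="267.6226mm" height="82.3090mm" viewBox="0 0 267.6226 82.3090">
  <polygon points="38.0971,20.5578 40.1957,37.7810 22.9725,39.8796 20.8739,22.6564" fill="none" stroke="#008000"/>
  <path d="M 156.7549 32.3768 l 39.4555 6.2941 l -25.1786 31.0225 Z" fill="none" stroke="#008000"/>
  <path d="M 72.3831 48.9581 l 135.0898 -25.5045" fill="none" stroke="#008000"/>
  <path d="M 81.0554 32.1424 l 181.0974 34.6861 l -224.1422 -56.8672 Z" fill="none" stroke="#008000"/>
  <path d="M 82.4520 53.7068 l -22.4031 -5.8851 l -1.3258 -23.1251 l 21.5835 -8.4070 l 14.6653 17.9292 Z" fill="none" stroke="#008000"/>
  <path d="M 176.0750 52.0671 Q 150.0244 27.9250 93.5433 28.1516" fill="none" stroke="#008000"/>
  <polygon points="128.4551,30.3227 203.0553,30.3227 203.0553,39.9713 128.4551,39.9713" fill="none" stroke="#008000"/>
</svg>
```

1 u = 1 mm; y_m = 82.3090 − y.

[1] `<polygon>` regular polygon, #008000→score S540 F2566: (38.0971,61.7512) → (40.1957,44.5280) → (22.9725,42.4294) → (20.8739,59.6526) → (38.0971,61.7512) (closed)

[2] `<path>` regular polygon, #008000→score S540 F2566: (156.7549,49.9322) → (196.2104,43.6381) → (171.0318,12.6156) → (156.7549,49.9322) (closed)

[3] `<path>` line segment, #008000→score S540 F2566: (72.3831,33.3509) → (207.4729,58.8554)

[4] `<path>` closed polygon, #008000→score S540 F2566: (81.0554,50.1666) → (262.1528,15.4805) → (38.0106,72.3477) → (81.0554,50.1666) (closed)

[5] `<path>` regular polygon, #008000→score S540 F2566: (82.4520,28.6022) → (60.0489,34.4873) → (58.7231,57.6124) → (80.3066,66.0194) → (94.9719,48.0902) → (82.4520,28.6022) (closed)

[6] `<path>` quadratic bezier, #008000→score S540 F2566: (176.0750,30.2419) → (161.1478,40.7899) → (142.4168,48.2918) → (119.8819,52.7477) → (93.5433,54.1574)

[7] `<polygon>` rectangle, #008000→score S540 F2566: (128.4551,51.9863) → (203.0553,51.9863) → (203.0553,42.3377) → (128.4551,42.3377) → (128.4551,51.9863) (closed)

G21
G90
G0 X38.0971 Y61.7512
M3 S540
G1 X40.1957 Y44.5280 F2566
G1 X22.9725 Y42.4294
G1 X20.8739 Y59.6526
G1 X38.0971 Y61.7512
M5
G0 X156.7549 Y49.9322
M3 S540
G1 X196.2104 Y43.6381 F2566
G1 X171.0318 Y12.6156
G1 X156.7549 Y49.9322
M5
G0 X72.3831 Y33.3509
M3 S540
G1 X207.4729 Y58.8554 F2566
M5
G0 X81.0554 Y50.1666
M3 S540
G1 X262.1528 Y15.4805 F2566
G1 X38.0106 Y72.3477
G1 X81.0554 Y50.1666
M5
G0 X82.4520 Y28.6022
M3 S540
G1 X60.0489 Y34.4873 F2566
G1 X58.7231 Y57.6124
G1 X80.3066 Y66.0194
G1 X94.9719 Y48.0902
G1 X82.4520 Y28.6022
M5
G0 X176.0750 Y30.2419
M3 S540
G1 X161.1478 Y40.7899 F2566
G1 X142.4168 Y48.2918
G1 X119.8819 Y52.7477
G1 X93.5433 Y54.1574
M5
G0 X128.4551 Y51.9863
M3 S540
G1 X203.0553 Y51.9863 F2566
G1 X203.0553 Y42.3377
G1 X128.4551 Y42.3377
G1 X128.4551 Y51.9863
M5
G0 X0.0000 Y0.0000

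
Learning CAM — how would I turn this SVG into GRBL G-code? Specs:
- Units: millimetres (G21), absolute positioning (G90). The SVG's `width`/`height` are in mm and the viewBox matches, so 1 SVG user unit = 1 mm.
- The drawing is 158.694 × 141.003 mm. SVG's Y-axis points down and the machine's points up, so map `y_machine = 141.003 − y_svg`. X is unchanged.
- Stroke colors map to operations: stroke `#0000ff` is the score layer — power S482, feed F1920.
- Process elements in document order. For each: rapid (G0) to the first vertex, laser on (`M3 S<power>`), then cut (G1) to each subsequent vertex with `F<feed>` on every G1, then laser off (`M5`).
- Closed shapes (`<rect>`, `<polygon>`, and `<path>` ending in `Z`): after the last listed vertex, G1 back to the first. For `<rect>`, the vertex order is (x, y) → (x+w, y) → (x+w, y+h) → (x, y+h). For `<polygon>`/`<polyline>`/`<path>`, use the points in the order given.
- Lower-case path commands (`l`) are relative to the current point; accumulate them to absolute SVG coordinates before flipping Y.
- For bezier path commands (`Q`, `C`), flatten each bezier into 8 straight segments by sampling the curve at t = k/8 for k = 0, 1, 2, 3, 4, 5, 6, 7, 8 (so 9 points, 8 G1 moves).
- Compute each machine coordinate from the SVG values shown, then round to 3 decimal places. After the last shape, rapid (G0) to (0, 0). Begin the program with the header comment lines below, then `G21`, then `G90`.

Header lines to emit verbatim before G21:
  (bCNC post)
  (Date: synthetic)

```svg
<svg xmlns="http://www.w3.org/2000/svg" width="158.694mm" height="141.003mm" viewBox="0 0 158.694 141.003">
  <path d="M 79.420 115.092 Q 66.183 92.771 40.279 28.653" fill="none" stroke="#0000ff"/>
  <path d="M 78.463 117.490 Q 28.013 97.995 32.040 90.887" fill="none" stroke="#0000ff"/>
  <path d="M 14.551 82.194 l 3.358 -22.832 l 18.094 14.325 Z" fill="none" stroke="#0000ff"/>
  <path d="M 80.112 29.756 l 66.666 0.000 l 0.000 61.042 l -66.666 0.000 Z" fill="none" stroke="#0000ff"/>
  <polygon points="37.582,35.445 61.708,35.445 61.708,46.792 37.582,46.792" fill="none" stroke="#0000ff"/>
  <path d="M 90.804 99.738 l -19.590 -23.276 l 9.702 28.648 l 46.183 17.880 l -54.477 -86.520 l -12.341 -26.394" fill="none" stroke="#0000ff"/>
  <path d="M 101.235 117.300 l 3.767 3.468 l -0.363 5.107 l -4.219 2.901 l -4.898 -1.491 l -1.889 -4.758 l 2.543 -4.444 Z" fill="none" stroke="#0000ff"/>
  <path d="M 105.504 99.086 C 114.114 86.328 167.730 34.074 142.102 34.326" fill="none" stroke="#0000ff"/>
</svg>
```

(bCNC post)
(Date: synthetic)
G21
G90
G0 X79.420 Y25.911
M3 S482
G1 X75.913 Y32.144 F1920
G1 X72.010 Y39.684 F1920
G1 X67.711 Y48.529 F1920
G1 X63.016 Y58.681 F1920
G1 X57.926 Y70.139 F1920
G1 X52.439 Y82.903 F1920
G1 X46.557 Y96.974 F1920
G1 X40.279 Y112.350 F1920
M5
G0 X78.463 Y23.513
M3 S482
G1 X66.702 Y28.193 F1920
G1 X56.643 Y32.486 F1920
G1 X48.286 Y36.392 F1920
G1 X41.632 Y39.911 F1920
G1 X36.681 Y43.043 F1920
G1 X33.431 Y45.788 F1920
G1 X31.884 Y48.145 F1920
G1 X32.040 Y50.116 F1920
M5
G0 X14.551 Y58.809
M3 S482
G1 X17.909 Y81.641 F1920
G1 X36.003 Y67.316 F1920
G1 X14.551 Y58.809 F1920
M5
G0 X80.112 Y111.247
M3 S482
G1 X146.778 Y111.247 F1920
G1 X146.778 Y50.205 F1920
G1 X80.112 Y50.205 F1920
G1 X80.112 Y111.247 F1920
M5
G0 X37.582 Y105.558
M3 S482
G1 X61.708 Y105.558 F1920
G1 X61.708 Y94.211 F1920
G1 X37.582 Y94.211 F1920
G1 X37.582 Y105.558 F1920
M5
G0 X90.804 Y41.265
M3 S482
G1 X71.214 Y64.541 F1920
G1 X80.916 Y35.893 F1920
G1 X127.099 Y18.013 F1920
G1 X72.622 Y104.533 F1920
G1 X60.281 Y130.927 F1920
M5
G0 X101.235 Y23.703
M3 S482
G1 X105.002 Y20.235 F1920
G1 X104.639 Y15.128 F1920
G1 X100.420 Y12.227 F1920
G1 X95.522 Y13.718 F1920
G1 X93.633 Y18.476 F1920
G1 X96.176 Y22.920 F1920
G1 X101.235 Y23.703 F1920
M5
G0 X105.504 Y41.917
M3 S482
G1 X110.600 Y48.373 F1920
G1 X118.459 Y57.453 F1920
G1 X127.625 Y68.080 F1920
G1 X136.642 Y79.176 F1920
G1 X144.055 Y89.661 F1920
G1 X148.406 Y98.459 F1920
G1 X148.241 Y104.490 F1920
G1 X142.102 Y106.677 F1920
M5
G0 X0.000 Y0.000

Since the viewBox matches the mm dimensions, user units are millimetres directly. The only transform is the Y-flip y_m = 141.003 − y_svg.

Shape 1 is a quadratic bezier drawn with `<path>`. Its stroke #0000ff means score at S482, F1920. After flipping Y the toolpath is (79.420,25.911) → (75.913,32.144) → (72.010,39.684) → (67.711,48.529) → (63.016,58.681) → (57.926,70.139) → (52.439,82.903) → (46.557,96.974) → (40.279,112.350).

Shape 2 is a quadratic bezier drawn with `<path>`. Its stroke #0000ff means score at S482, F1920. After flipping Y the toolpath is (78.463,23.513) → (66.702,28.193) → (56.643,32.486) → (48.286,36.392) → (41.632,39.911) → (36.681,43.043) → (33.431,45.788) → (31.884,48.145) → (32.040,50.116).

Shape 3 is a regular polygon drawn with `<path>`. Its stroke #0000ff means score at S482, F1920. After flipping Y the toolpath is (14.551,58.809) → (17.909,81.641) → (36.003,67.316) → (14.551,58.809), returning to the start.

Shape 4 is a rectangle drawn with `<path>`. Its stroke #0000ff means score at S482, F1920. After flipping Y the toolpath is (80.112,111.247) → (146.778,111.247) → (146.778,50.205) → (80.112,50.205) → (80.112,111.247), returning to the start.

Shape 5 is a rectangle drawn with `<polygon>`. Its stroke #0000ff means score at S482, F1920. After flipping Y the toolpath is (37.582,105.558) → (61.708,105.558) → (61.708,94.211) → (37.582,94.211) → (37.582,105.558), returning to the start.

Shape 6 is a open polyline drawn with `<path>`. Its stroke #0000ff means score at S482, F1920. After flipping Y the toolpath is (90.804,41.265) → (71.214,64.541) → (80.916,35.893) → (127.099,18.013) → (72.622,104.533) → (60.281,130.927).

Shape 7 is a regular polygon drawn with `<path>`. Its stroke #0000ff means score at S482, F1920. After flipping Y the toolpath is (101.235,23.703) → (105.002,20.235) → (104.639,15.128) → (100.420,12.227) → (95.522,13.718) → (93.633,18.476) → (96.176,22.920) → (101.235,23.703), returning to the start.

Shape 8 is a cubic bezier drawn with `<path>`. Its stroke #0000ff means score at S482, F1920. After flipping Y the toolpath is (105.504,41.917) → (110.600,48.373) → (118.459,57.453) → (127.625,68.080) → (136.642,79.176) → (144.055,89.661) → (148.406,98.459) → (148.241,104.490) → (142.102,106.677).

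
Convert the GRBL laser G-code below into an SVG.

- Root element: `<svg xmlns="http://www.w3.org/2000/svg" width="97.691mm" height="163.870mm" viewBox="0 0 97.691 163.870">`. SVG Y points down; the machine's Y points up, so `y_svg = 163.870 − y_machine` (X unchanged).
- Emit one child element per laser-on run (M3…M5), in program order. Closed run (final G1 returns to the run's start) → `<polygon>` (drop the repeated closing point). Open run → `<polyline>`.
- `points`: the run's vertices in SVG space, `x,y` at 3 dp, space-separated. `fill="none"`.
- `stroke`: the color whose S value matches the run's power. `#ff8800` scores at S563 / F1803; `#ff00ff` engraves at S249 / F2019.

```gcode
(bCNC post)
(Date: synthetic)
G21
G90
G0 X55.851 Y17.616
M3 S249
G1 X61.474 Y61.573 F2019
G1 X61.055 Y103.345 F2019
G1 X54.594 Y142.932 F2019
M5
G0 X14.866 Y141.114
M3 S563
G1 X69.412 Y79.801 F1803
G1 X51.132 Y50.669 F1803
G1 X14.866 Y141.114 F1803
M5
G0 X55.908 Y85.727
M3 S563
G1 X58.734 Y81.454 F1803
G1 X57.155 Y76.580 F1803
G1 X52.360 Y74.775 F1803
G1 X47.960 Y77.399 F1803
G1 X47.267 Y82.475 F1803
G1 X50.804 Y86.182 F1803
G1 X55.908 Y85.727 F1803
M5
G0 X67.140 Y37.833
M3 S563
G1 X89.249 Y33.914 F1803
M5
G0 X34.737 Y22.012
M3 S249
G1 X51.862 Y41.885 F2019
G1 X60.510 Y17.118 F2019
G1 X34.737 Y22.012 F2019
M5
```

Each laser-on run becomes one SVG element. Flip Y back into SVG space with y_svg = 163.870 − y_machine.

Run 1: S249 ⇒ engrave layer `#ff00ff`. The run is open, so emit a `<polyline>` with points (Y-flipped): 55.851,146.254 61.474,102.297 61.055,60.525 54.594,20.938.

Run 2: S563 ⇒ score layer `#ff8800`. The run returns to its start, so emit a `<polygon>` with points (Y-flipped): 14.866,22.756 69.412,84.069 51.132,113.201.

Run 3: power S563 maps to stroke `#ff8800` (score). The run returns to its start, so emit a `<polygon>` with points (Y-flipped): 55.908,78.143 58.734,82.416 57.155,87.290 52.360,89.095 47.960,86.471 47.267,81.395 50.804,77.688.

Run 4: S563 ⇒ score layer `#ff8800`. The run is open, so emit a `<polyline>` with points (Y-flipped): 67.140,126.037 89.249,129.956.

Run 5: the run's S249 means `#ff00ff` (engrave). The run returns to its start, so emit a `<polygon>` with points (Y-flipped): 34.737,141.858 51.862,121.985 60.510,146.752.

<svg xmlns="http://www.w3.org/2000/svg" width="97.691mm" height="163.870mm" viewBox="0 0 97.691 163.870">
  <polyline points="55.851,146.254 61.474,102.297 61.055,60.525 54.594,20.938" fill="none" stroke="#ff00ff"/>
  <polygon points="14.866,22.756 69.412,84.069 51.132,113.201" fill="none" stroke="#ff8800"/>
  <polygon points="55.908,78.143 58.734,82.416 57.155,87.290 52.360,89.095 47.960,86.471 47.267,81.395 50.804,77.688" fill="none" stroke="#ff8800"/>
  <polyline points="67.140,126.037 89.249,129.956" fill="none" stroke="#ff8800"/>
  <polygon points="34.737,141.858 51.862,121.985 60.510,146.752" fill="none" stroke="#ff00ff"/>
</svg>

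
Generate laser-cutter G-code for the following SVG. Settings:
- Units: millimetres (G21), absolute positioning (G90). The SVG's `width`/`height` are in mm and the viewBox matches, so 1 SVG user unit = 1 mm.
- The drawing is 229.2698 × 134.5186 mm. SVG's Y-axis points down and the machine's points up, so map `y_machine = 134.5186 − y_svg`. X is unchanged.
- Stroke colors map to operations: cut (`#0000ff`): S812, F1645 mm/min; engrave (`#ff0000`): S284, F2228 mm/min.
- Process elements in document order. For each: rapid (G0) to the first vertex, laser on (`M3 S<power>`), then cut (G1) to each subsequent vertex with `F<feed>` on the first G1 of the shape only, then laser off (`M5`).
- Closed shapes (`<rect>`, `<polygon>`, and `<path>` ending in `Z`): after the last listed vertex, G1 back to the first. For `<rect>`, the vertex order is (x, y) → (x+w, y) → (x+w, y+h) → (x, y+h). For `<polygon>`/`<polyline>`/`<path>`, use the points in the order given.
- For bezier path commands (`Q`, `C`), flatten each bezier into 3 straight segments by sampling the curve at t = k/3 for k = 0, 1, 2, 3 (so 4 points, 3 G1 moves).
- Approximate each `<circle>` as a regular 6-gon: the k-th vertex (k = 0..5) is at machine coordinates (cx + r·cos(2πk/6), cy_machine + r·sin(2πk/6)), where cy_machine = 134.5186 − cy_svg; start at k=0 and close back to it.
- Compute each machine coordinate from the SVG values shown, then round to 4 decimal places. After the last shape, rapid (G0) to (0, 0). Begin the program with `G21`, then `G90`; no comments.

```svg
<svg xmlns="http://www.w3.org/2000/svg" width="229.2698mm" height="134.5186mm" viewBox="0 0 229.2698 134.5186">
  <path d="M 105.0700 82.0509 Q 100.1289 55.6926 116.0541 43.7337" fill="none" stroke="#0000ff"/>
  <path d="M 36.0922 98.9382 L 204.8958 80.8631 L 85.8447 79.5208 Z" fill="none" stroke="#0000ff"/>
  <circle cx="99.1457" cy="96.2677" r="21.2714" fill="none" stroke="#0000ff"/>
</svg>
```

G21
G90
G0 X105.0700 Y52.4677
M3 S812
G1 X104.0944 Y68.4400 F1645
G1 X107.7558 Y81.2124
G1 X116.0541 Y90.7849
M5
G0 X36.0922 Y35.5804
M3 S812
G1 X204.8958 Y53.6555 F1645
G1 X85.8447 Y54.9978
G1 X36.0922 Y35.5804
M5
G0 X120.4171 Y38.2509
M3 S812
G1 X109.7814 Y56.6725 F1645
G1 X88.5100 Y56.6725
G1 X77.8743 Y38.2509
G1 X88.5100 Y19.8293
G1 X109.7814 Y19.8293
G1 X120.4171 Y38.2509
M5
G0 X0.0000 Y0.0000

viewBox `0 0 229.2698 134.5186` with mm width/height → 1 unit = 1 mm. Flip: y_m = 134.5186 − y_svg.

**Shape 1** — `<path>` quadratic bezier, stroke `#0000ff` → cut (S812, F1645). Control points (SVG): P0=(105.0700,82.0509), P1=(100.1289,55.6926), P2=(116.0541,43.7337); sampled at t=k/3. Machine vertices: (105.0700,52.4677) → (104.0944,68.4400) → (107.7558,81.2124) → (116.0541,90.7849). Open path.

**Shape 2** — `<path>` closed polygon, stroke `#0000ff` → cut (S812, F1645). Machine vertices: (36.0922,35.5804) → (204.8958,53.6555) → (85.8447,54.9978) → (36.0922,35.5804). Closed: final G1 returns to the first vertex.

**Shape 3** — `<circle>` circle, stroke `#0000ff` → cut (S812, F1645). Machine vertices: (120.4171,38.2509) → (109.7814,56.6725) → (88.5100,56.6725) → (77.8743,38.2509) → (88.5100,19.8293) → (109.7814,19.8293) → (120.4171,38.2509). Closed: final G1 returns to the first vertex.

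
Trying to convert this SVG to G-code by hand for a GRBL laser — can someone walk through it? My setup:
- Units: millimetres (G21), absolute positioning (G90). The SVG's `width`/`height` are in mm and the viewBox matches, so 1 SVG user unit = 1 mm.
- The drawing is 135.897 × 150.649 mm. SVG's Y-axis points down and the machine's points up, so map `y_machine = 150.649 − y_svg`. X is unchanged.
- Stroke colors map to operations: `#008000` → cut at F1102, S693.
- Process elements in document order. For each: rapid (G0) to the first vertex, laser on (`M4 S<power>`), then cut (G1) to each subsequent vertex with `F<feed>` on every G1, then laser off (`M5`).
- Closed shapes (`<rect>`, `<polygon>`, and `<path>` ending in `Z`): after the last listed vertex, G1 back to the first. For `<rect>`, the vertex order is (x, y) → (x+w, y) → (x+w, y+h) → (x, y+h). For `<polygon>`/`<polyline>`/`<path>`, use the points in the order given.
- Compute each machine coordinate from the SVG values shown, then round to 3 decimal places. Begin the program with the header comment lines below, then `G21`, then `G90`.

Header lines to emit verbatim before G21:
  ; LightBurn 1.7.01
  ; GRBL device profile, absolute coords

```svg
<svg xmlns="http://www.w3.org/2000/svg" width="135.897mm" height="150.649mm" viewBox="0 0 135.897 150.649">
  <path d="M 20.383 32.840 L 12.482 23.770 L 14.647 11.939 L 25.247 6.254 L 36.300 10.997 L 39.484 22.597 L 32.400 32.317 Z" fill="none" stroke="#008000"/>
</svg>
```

viewBox `0 0 135.897 150.649` with mm width/height → 1 unit = 1 mm. Flip: y_m = 150.649 − y_svg.

**Shape 1** — `<path>` regular polygon, stroke `#008000` → cut (S693, F1102). Machine vertices: (20.383,117.809) → (12.482,126.879) → (14.647,138.710) → (25.247,144.395) → (36.300,139.652) → (39.484,128.052) → (32.400,118.332) → (20.383,117.809). Closed: final G1 returns to the first vertex.

; LightBurn 1.7.01
; GRBL device profile, absolute coords
G21
G90
G0 X20.383 Y117.809
M4 S693
G1 X12.482 Y126.879 F1102
G1 X14.647 Y138.710 F1102
G1 X25.247 Y144.395 F1102
G1 X36.300 Y139.652 F1102
G1 X39.484 Y128.052 F1102
G1 X32.400 Y118.332 F1102
G1 X20.383 Y117.809 F1102
M5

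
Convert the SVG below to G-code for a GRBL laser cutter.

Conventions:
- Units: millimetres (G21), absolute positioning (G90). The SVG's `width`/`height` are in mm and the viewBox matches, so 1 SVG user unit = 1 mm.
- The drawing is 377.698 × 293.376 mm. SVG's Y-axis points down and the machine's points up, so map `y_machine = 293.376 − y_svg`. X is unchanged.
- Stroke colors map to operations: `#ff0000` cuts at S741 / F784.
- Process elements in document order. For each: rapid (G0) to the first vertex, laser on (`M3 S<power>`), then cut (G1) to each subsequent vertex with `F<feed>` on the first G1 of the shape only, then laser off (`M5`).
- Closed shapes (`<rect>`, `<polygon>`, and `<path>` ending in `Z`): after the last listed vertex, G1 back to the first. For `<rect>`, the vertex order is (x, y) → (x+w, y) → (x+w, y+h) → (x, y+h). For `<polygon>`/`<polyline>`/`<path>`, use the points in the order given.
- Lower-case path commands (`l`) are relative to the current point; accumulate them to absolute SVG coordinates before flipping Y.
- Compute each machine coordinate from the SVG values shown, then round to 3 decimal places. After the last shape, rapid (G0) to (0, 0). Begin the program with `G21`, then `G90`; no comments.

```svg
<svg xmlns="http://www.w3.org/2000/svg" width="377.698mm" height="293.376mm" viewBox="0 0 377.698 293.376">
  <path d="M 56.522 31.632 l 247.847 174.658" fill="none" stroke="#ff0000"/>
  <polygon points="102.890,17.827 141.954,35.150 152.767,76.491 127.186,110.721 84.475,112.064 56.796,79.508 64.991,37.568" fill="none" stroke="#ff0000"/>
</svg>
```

G21
G90
G0 X56.522 Y261.744
M3 S741
G1 X304.369 Y87.086 F784
M5
G0 X102.890 Y275.549
M3 S741
G1 X141.954 Y258.226 F784
G1 X152.767 Y216.885
G1 X127.186 Y182.655
G1 X84.475 Y181.312
G1 X56.796 Y213.868
G1 X64.991 Y255.808
G1 X102.890 Y275.549
M5
G0 X0.000 Y0.000

1 u = 1 mm; y_m = 293.376 − y.

[1] `<path>` line segment, #ff0000→cut S741 F784: (56.522,261.744) → (304.369,87.086)

[2] `<polygon>` regular polygon, #ff0000→cut S741 F784: (102.890,275.549) → (141.954,258.226) → (152.767,216.885) → (127.186,182.655) → (84.475,181.312) → (56.796,213.868) → (64.991,255.808) → (102.890,275.549) (closed)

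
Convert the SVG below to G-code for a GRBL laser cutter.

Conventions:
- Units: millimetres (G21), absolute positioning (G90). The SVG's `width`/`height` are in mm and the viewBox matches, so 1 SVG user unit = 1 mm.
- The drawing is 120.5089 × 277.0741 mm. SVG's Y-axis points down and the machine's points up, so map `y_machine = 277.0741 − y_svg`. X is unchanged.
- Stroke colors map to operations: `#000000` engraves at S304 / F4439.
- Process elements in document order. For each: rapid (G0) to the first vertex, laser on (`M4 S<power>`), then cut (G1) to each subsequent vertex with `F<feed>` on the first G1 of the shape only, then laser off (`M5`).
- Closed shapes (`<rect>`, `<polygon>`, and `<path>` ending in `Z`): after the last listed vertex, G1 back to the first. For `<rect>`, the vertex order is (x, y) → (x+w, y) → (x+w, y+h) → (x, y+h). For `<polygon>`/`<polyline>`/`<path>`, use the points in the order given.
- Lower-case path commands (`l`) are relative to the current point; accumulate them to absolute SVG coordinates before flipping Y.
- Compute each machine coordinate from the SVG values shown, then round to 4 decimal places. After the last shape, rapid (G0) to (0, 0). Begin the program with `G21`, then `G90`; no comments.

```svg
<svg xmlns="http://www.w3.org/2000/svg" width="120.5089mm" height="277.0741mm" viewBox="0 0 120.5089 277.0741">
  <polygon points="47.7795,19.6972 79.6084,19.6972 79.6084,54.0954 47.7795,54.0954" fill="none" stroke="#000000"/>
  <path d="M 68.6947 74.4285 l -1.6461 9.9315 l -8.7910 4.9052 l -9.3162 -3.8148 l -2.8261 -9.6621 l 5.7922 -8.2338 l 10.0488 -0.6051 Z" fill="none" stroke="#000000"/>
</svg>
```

1 u = 1 mm; y_m = 277.0741 − y.

[1] `<polygon>` rectangle, #000000→engrave S304 F4439: (47.7795,257.3769) → (79.6084,257.3769) → (79.6084,222.9787) → (47.7795,222.9787) → (47.7795,257.3769) (closed)

[2] `<path>` regular polygon, #000000→engrave S304 F4439: (68.6947,202.6456) → (67.0486,192.7141) → (58.2576,187.8089) → (48.9414,191.6237) → (46.1153,201.2858) → (51.9075,209.5196) → (61.9563,210.1247) → (68.6947,202.6456) (closed)

G21
G90
G0 X47.7795 Y257.3769
M4 S304
G1 X79.6084 Y257.3769 F4439
G1 X79.6084 Y222.9787
G1 X47.7795 Y222.9787
G1 X47.7795 Y257.3769
M5
G0 X68.6947 Y202.6456
M4 S304
G1 X67.0486 Y192.7141 F4439
G1 X58.2576 Y187.8089
G1 X48.9414 Y191.6237
G1 X46.1153 Y201.2858
G1 X51.9075 Y209.5196
G1 X61.9563 Y210.1247
G1 X68.6947 Y202.6456
M5
G0 X0.0000 Y0.0000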